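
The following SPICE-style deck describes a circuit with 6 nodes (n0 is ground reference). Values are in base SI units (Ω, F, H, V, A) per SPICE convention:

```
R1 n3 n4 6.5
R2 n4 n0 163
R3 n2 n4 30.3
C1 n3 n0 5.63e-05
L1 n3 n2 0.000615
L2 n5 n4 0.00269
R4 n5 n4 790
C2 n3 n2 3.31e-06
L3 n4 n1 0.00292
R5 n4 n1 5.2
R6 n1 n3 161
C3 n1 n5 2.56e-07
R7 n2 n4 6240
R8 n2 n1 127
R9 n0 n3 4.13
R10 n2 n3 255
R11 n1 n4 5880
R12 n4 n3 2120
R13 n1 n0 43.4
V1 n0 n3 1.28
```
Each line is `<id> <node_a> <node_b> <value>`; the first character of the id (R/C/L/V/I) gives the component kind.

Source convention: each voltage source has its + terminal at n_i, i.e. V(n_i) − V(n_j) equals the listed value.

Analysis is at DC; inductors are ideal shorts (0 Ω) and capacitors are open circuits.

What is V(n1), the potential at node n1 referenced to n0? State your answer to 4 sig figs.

-1.118 V

Element admittances at DC:
  Y(R1) = 0.1538 S between n3,n4
  Y(R2) = 0.006135 S between n4,n0
  Y(R3) = 0.03300 S between n2,n4
  Y(C1) = 0.000 S between n3,n0
  L1: short n3↔n2 (DC inductor)
  L2: short n5↔n4 (DC inductor)
  Y(R4) = 0.001266 S between n5,n4
  Y(C2) = 0.000 S between n3,n2
  L3: short n4↔n1 (DC inductor)
  Y(R5) = 0.1923 S between n4,n1
  Y(R6) = 0.006211 S between n1,n3
  Y(C3) = 0.000 S between n1,n5
  Y(R7) = 0.0001603 S between n2,n4
  Y(R8) = 0.007874 S between n2,n1
  Y(R9) = 0.2421 S between n0,n3
  Y(R10) = 0.003922 S between n2,n3
  Y(R11) = 0.0001701 S between n1,n4
  Y(R12) = 0.0004717 S between n4,n3
  Y(R13) = 0.02304 S between n1,n0
  V1: constraint V(n0)−V(n3) = 1.28
Assemble and solve the 9×9 MNA system:
  V(n1)=-1.118  V(n2)=-1.280  V(n3)=-1.280  V(n4)=-1.118  V(n5)=-1.118
  i(L1)=-0.006642  i(L2)=0.000  i(L3)=-0.02348  i(V1)=-0.3426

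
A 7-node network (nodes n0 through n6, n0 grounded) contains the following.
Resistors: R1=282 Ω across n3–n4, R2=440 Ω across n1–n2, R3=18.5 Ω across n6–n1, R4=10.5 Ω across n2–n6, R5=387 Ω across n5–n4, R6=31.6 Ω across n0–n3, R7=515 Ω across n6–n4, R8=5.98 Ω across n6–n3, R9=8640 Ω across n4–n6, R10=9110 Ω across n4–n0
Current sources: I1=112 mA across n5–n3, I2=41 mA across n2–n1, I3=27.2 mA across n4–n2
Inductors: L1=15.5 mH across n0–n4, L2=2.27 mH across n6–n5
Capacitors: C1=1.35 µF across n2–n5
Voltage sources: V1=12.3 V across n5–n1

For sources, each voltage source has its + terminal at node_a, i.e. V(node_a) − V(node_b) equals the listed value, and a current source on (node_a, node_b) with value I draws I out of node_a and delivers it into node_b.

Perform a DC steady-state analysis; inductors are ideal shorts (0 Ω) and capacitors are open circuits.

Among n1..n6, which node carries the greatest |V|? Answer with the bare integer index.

Apply KCL at each of the 6 non-ground nodes and solve the resulting linear system.
Node n1: branches {R2, R3, I2, V1} → V_1 = -12.07
Node n2: branches {R2, I2, R4, I3, C1} → V_2 = -0.1990
Node n3: branches {R1, I1, R6, R8} → V_3 = 0.7427
Node n4: branches {R1, L1, I3, R5, R7, R9, R10} → V_4 = 0.000
Node n5: branches {I1, R5, C1, L2, V1} → V_5 = 0.2292
Node n6: branches {R3, R4, R7, L2, R8, R9} → V_6 = 0.2292
Source currents: i(L1)=0.02350, i(L2)=-0.6203, i(V1)=-0.7328

1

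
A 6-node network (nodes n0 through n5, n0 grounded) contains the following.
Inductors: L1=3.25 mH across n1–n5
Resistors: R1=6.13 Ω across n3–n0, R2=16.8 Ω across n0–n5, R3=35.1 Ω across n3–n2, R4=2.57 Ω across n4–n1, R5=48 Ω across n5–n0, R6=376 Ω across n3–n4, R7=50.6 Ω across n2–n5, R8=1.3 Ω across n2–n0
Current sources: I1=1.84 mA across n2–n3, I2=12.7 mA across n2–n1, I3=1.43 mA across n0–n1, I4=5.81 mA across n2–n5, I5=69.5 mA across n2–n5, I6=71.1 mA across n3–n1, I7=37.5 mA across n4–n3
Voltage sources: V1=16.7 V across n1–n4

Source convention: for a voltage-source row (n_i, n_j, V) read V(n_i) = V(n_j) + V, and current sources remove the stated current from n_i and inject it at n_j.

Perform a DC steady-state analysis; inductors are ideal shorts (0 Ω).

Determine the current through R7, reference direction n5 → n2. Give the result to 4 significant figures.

Apply KCL at each of the 5 non-ground nodes and solve the resulting linear system.
Node n1: branches {L1, I2, I3, R4, I6, V1} → V_1 = 1.603
Node n2: branches {R3, I1, I2, I4, I5, R7, R8} → V_2 = -0.08449
Node n3: branches {R1, R3, I1, R6, I6, I7} → V_3 = -0.3825
Node n4: branches {R4, R6, I7, V1} → V_4 = -15.10
Node n5: branches {L1, R2, I4, I5, R5, R7} → V_5 = 1.603
Source currents: i(L1)=0.08686, i(V1)=-6.500

0.03335 A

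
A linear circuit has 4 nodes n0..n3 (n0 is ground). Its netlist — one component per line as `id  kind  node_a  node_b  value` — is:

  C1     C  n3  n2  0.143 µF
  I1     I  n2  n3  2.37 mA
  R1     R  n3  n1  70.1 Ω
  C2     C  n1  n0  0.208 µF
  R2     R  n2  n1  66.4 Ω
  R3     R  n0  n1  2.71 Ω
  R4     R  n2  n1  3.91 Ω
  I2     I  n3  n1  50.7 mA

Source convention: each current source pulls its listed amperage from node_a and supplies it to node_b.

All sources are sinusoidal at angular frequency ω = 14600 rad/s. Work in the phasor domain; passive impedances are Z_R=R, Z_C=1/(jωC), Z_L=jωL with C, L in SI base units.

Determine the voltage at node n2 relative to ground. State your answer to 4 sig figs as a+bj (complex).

-0.01267-0.02545j V

MNA unknowns: 3 node voltages V₁..V_3
C1: Y=0.000+0.002088j on G[3,2]
I1: z[2]−=0.00237, z[3]+=0.00237
R1: Y=0.01427+0.000j on G[3,1]
C2: Y=0.000+0.003037j on G[1,0]
R2: Y=0.01506+0.000j on G[2,1]
R3: Y=0.3690+0.000j on G[0,1]
R4: Y=0.2558+0.000j on G[2,1]
I2: z[3]−=0.0507, z[1]+=0.0507
solve → V1=0.000+0.000j, V2=-0.01267-0.02545j, V3=-3.314+0.4831j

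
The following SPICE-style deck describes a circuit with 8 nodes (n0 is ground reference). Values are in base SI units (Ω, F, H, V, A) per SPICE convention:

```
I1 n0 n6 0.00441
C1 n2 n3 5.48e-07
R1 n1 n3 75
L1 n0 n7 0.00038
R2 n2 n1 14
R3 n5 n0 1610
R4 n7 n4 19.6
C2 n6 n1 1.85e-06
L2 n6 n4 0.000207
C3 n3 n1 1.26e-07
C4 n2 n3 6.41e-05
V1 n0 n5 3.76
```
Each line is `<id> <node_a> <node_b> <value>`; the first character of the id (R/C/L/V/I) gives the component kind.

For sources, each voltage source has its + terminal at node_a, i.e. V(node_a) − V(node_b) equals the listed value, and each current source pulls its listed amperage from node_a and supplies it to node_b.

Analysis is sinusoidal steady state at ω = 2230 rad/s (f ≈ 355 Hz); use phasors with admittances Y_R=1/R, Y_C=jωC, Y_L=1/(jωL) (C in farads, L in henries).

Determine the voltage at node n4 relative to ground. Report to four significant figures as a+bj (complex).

Apply KCL at each of the 7 non-ground nodes and solve the resulting linear system.
Node n1: branches {R1, R2, C2, C3} → V_1 = 0.08644+0.005773j
Node n2: branches {C1, R2, C4} → V_2 = 0.08644+0.005773j
Node n3: branches {C1, R1, C3, C4} → V_3 = 0.08644+0.005773j
Node n4: branches {R4, L2} → V_4 = 0.08644+0.003737j
Node n5: branches {R3, V1} → V_5 = -3.760+0.000j
Node n6: branches {I1, C2, L2} → V_6 = 0.08644+0.005773j
Node n7: branches {L1, R4} → V_7 = 0.000+0.003737j
Source currents: i(V1)=-0.002335+0.000j

0.08644+0.003737j V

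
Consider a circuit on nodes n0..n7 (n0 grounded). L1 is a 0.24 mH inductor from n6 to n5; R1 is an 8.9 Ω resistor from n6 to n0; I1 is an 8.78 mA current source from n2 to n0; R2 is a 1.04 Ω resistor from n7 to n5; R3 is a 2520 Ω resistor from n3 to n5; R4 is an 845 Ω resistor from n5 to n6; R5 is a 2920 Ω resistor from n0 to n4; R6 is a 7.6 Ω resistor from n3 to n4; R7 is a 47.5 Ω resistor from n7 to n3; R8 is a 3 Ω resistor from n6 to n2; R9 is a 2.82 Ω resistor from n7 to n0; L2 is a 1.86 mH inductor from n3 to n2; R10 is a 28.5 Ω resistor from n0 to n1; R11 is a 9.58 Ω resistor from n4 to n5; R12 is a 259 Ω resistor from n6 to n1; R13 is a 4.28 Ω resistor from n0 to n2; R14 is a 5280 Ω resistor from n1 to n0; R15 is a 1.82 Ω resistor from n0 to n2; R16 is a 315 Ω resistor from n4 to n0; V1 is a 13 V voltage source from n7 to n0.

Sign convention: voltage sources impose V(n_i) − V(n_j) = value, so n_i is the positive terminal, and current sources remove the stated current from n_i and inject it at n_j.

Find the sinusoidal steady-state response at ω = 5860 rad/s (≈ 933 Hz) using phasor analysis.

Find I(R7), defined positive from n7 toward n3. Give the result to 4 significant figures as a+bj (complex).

0.1634-0.07311j A

Apply KCL at each of the 7 non-ground nodes and solve the resulting linear system.
Node n1: branches {R10, R12, R14} → V_1 = 0.8330-0.2826j
Node n2: branches {I1, R8, L2, R13, R15} → V_2 = 2.885-1.049j
Node n3: branches {R3, R6, R7, L2} → V_3 = 5.239+3.473j
Node n4: branches {R5, R6, R11, R16} → V_4 = 7.136+2.394j
Node n5: branches {L1, R2, R3, R4, R11} → V_5 = 9.768+1.115j
Node n6: branches {L1, R1, R4, R8, R12} → V_6 = 8.443-2.865j
Node n7: branches {R2, R7, R9, V1} → V_7 = 13.00+0.000j
Source currents: i(V1)=-7.881+1.145j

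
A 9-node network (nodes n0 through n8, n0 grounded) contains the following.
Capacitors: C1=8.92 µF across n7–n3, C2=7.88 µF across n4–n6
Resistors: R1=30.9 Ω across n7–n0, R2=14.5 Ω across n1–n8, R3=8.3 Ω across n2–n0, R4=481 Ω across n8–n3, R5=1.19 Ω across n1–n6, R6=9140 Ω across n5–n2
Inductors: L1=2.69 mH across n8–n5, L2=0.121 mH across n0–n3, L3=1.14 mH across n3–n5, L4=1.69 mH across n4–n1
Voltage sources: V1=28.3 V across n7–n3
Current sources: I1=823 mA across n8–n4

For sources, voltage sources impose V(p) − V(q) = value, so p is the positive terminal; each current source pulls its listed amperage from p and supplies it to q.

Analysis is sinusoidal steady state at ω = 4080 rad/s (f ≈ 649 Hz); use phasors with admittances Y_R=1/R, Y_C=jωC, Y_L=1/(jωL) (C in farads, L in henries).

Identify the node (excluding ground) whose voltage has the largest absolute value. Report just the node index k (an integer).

Element admittances at ω=4080 rad/s:
  Y(C1) = 0.000+0.03639j S between n7,n3
  Y(R1) = 0.03236+0.000j S between n7,n0
  Y(C2) = 0.000+0.03215j S between n4,n6
  Y(L1) = 0.000-0.09111j S between n8,n5
  Y(R2) = 0.06897+0.000j S between n1,n8
  Y(R3) = 0.1205+0.000j S between n2,n0
  Y(R4) = 0.002079+0.000j S between n8,n3
  Y(L2) = 0.000-2.026j S between n0,n3
  Y(R5) = 0.8403+0.000j S between n1,n6
  Y(L3) = 0.000-0.2150j S between n3,n5
  Y(L4) = 0.000-0.1450j S between n4,n1
  Y(R6) = 0.0001094+0.000j S between n5,n2
  V1: constraint V(n7)−V(n3) = 28.3
  I1: injects 0.823 A into n4 (from n8)
Assemble and solve the 9×9 MNA system:
  V(n1)=11.93-0.4520j  V(n2)=-6.783e-06-0.0004101j  V(n3)=-0.007246-0.4520j  V(n4)=12.01+6.835j  V(n5)=-0.007476-0.4520j  V(n6)=11.65-0.4383j  V(n7)=28.29-0.4520j  V(n8)=-0.007476-0.4520j
  i(V1)=-0.9156-1.015j

7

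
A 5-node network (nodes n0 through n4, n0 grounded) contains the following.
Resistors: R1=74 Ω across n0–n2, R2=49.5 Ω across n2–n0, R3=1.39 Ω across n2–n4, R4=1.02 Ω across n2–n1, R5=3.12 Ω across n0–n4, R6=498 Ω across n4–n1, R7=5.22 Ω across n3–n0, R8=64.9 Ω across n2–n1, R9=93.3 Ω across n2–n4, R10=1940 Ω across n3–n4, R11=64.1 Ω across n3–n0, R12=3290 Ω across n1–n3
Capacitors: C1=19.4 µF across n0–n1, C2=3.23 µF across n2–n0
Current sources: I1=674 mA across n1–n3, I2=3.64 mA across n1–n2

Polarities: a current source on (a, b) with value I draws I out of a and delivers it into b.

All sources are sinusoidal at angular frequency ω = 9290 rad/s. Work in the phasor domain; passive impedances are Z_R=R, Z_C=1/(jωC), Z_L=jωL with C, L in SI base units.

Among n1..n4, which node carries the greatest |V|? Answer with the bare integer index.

Element admittances at ω=9290 rad/s:
  Y(R1) = 0.01351+0.000j S between n0,n2
  Y(R2) = 0.02020+0.000j S between n2,n0
  Y(R3) = 0.7194+0.000j S between n2,n4
  Y(R4) = 0.9804+0.000j S between n2,n1
  Y(R5) = 0.3205+0.000j S between n0,n4
  Y(R6) = 0.002008+0.000j S between n4,n1
  Y(R7) = 0.1916+0.000j S between n3,n0
  Y(R8) = 0.01541+0.000j S between n2,n1
  Y(R9) = 0.01072+0.000j S between n2,n4
  Y(R10) = 0.0005155+0.000j S between n3,n4
  Y(C1) = 0.000+0.1802j S between n0,n1
  I1: injects 0.674 A into n3 (from n1)
  Y(C2) = 0.000+0.03001j S between n2,n0
  Y(R11) = 0.01560+0.000j S between n3,n0
  Y(R12) = 0.0003040+0.000j S between n1,n3
  I2: injects 0.00364 A into n2 (from n1)
Assemble and solve the 4×4 MNA system:
  V(n1)=-1.688+1.638j  V(n2)=-1.307+1.334j  V(n3)=3.236+0.004694j  V(n4)=-0.9080+0.9283j

3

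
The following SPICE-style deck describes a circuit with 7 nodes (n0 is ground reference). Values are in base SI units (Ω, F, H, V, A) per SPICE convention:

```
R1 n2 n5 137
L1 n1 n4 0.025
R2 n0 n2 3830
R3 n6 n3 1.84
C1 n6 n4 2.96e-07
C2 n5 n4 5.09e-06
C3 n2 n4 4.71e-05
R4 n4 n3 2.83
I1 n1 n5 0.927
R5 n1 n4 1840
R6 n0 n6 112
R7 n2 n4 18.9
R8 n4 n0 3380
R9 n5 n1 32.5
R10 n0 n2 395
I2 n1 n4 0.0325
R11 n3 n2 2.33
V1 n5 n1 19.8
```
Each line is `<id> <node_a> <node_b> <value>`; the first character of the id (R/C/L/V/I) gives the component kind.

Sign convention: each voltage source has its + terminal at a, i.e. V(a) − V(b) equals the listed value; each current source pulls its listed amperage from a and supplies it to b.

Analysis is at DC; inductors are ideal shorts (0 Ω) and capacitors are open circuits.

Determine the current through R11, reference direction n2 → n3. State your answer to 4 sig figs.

Element admittances at DC:
  Y(R1) = 0.007299 S between n2,n5
  L1: short n1↔n4 (DC inductor)
  Y(R2) = 0.0002611 S between n0,n2
  Y(R3) = 0.5435 S between n6,n3
  Y(C1) = 0.000 S between n6,n4
  Y(C2) = 0.000 S between n5,n4
  Y(C3) = 0.000 S between n2,n4
  Y(R4) = 0.3534 S between n4,n3
  I1: injects 0.927 A into n5 (from n1)
  Y(R5) = 0.0005435 S between n1,n4
  Y(R6) = 0.008929 S between n0,n6
  Y(R7) = 0.05291 S between n2,n4
  Y(R8) = 0.0002959 S between n4,n0
  Y(R9) = 0.03077 S between n5,n1
  Y(R10) = 0.002532 S between n0,n2
  I2: injects 0.0325 A into n4 (from n1)
  Y(R11) = 0.4292 S between n3,n2
  V1: constraint V(n5)−V(n1) = 19.8
Assemble and solve the 8×8 MNA system:
  V(n1)=-0.3644  V(n2)=0.2034  V(n3)=-0.05239  V(n4)=-0.3644  V(n5)=19.44  V(n6)=-0.05154
  i(L1)=-0.1729  i(V1)=0.1774

0.1098 A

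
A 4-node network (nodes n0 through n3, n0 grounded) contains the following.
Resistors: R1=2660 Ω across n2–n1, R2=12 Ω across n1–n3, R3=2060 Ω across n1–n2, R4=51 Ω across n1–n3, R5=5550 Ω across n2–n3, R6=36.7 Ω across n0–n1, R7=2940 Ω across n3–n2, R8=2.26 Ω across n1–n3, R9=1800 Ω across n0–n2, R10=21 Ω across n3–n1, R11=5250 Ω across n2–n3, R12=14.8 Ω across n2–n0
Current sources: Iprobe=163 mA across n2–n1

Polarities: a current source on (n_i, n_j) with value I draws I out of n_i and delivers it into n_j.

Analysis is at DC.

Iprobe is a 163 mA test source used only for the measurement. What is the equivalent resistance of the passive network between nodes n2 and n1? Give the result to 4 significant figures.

R_eq = 47.54 Ω

Element admittances at DC:
  Y(R1) = 0.0003759 S between n2,n1
  Y(R2) = 0.08333 S between n1,n3
  Y(R3) = 0.0004854 S between n1,n2
  Y(R4) = 0.01961 S between n1,n3
  Y(R5) = 0.0001802 S between n2,n3
  Y(R6) = 0.02725 S between n0,n1
  Y(R7) = 0.0003401 S between n3,n2
  Y(R8) = 0.4425 S between n1,n3
  Y(R9) = 0.0005556 S between n0,n2
  Y(R10) = 0.04762 S between n3,n1
  Y(R11) = 0.0001905 S between n2,n3
  Y(R12) = 0.06757 S between n2,n0
  Iprobe: injects 0.163 A into n1 (from n2)
Assemble and solve the 3×3 MNA system:
  V(n1)=5.535  V(n2)=-2.214  V(n3)=5.526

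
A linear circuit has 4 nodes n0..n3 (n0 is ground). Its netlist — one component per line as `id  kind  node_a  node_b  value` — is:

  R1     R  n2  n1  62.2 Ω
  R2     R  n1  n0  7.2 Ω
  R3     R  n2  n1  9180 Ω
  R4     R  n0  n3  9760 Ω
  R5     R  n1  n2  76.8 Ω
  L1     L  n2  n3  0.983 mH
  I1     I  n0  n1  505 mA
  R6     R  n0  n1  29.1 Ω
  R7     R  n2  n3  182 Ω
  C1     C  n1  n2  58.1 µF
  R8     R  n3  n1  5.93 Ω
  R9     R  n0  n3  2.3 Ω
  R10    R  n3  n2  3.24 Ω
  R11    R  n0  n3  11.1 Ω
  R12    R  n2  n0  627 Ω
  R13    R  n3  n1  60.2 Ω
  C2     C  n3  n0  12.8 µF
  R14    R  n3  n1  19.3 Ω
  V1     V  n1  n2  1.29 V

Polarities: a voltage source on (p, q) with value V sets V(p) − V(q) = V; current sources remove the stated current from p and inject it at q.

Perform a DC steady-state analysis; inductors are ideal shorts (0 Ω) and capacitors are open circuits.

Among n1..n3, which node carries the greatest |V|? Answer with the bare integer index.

1

Element admittances at DC:
  Y(R1) = 0.01608 S between n2,n1
  Y(R2) = 0.1389 S between n1,n0
  Y(R3) = 0.0001089 S between n2,n1
  Y(R4) = 0.0001025 S between n0,n3
  Y(R5) = 0.01302 S between n1,n2
  L1: short n2↔n3 (DC inductor)
  I1: injects 0.505 A into n1 (from n0)
  Y(R6) = 0.03436 S between n0,n1
  Y(R7) = 0.005495 S between n2,n3
  Y(C1) = 0.000 S between n1,n2
  Y(R8) = 0.1686 S between n3,n1
  Y(R9) = 0.4348 S between n0,n3
  Y(R10) = 0.3086 S between n3,n2
  Y(R11) = 0.09009 S between n0,n3
  Y(R12) = 0.001595 S between n2,n0
  Y(R13) = 0.01661 S between n3,n1
  Y(C2) = 0.000 S between n3,n0
  Y(R14) = 0.05181 S between n3,n1
  V1: constraint V(n1)−V(n2) = 1.29
Assemble and solve the 5×5 MNA system:
  V(n1)=1.692  V(n2)=0.4022  V(n3)=0.4022
  i(L1)=-0.09463  i(V1)=-0.1317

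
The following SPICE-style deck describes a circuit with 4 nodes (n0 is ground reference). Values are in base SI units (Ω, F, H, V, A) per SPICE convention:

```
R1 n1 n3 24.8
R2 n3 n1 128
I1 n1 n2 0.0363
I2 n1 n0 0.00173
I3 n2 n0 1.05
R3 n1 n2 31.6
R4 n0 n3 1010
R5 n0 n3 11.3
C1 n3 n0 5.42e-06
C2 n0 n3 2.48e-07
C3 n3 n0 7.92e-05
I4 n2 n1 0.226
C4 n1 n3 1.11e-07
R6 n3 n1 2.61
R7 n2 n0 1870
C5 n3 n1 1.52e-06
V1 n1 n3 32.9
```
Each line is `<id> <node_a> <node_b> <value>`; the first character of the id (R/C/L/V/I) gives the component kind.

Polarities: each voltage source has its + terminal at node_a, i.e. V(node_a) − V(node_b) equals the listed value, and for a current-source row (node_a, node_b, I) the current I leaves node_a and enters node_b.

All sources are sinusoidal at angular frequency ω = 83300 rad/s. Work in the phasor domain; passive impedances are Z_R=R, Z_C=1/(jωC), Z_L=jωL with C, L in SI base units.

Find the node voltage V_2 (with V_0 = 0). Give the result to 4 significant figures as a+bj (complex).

Element admittances at ω=83300 rad/s:
  Y(R1) = 0.04032+0.000j S between n1,n3
  Y(R2) = 0.007812+0.000j S between n3,n1
  I1: injects 0.0363 A into n2 (from n1)
  I2: injects 0.00173 A into n0 (from n1)
  I3: injects 1.05 A into n0 (from n2)
  Y(R3) = 0.03165+0.000j S between n1,n2
  Y(R4) = 0.0009901+0.000j S between n0,n3
  Y(R5) = 0.08850+0.000j S between n0,n3
  Y(C1) = 0.000+0.4515j S between n3,n0
  Y(C2) = 0.000+0.02066j S between n0,n3
  Y(C3) = 0.000+6.597j S between n3,n0
  I4: injects 0.226 A into n1 (from n2)
  Y(C4) = 0.000+0.009246j S between n1,n3
  Y(R6) = 0.3831+0.000j S between n3,n1
  Y(R7) = 0.0005348+0.000j S between n2,n0
  Y(C5) = 0.000+0.1266j S between n3,n1
  V1: constraint V(n1)−V(n3) = 32.9
Assemble and solve the 4×4 MNA system:
  V(n1)=32.90+0.1483j  V(n2)=-6.172+0.1458j  V(n3)=-0.001888+0.1483j
  i(V1)=-15.24-4.470j

-6.172+0.1458j V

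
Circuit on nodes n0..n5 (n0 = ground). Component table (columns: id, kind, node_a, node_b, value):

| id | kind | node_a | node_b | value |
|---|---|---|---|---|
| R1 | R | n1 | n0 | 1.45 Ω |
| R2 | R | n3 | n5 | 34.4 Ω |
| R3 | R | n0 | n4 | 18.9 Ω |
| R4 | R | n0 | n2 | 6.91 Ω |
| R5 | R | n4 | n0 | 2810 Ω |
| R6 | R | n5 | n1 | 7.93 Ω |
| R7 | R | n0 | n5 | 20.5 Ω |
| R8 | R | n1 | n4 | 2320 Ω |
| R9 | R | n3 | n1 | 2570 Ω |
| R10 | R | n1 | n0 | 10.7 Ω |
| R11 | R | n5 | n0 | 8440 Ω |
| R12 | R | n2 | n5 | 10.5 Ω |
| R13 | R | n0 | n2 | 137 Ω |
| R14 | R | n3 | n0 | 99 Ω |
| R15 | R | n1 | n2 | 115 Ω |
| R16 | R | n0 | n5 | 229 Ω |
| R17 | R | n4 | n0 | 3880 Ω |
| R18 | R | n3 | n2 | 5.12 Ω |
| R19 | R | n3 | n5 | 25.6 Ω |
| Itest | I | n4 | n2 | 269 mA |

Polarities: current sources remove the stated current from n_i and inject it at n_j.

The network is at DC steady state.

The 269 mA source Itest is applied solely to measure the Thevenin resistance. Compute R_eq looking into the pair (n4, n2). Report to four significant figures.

MNA unknowns: 5 node voltages V₁..V_5
R1: Y=0.6897 on G[1,0]
R2: Y=0.02907 on G[3,5]
R3: Y=0.05291 on G[0,4]
R4: Y=0.1447 on G[0,2]
R5: Y=0.0003559 on G[4,0]
R6: Y=0.1261 on G[5,1]
R7: Y=0.04878 on G[0,5]
R8: Y=0.0004310 on G[1,4]
R9: Y=0.0003891 on G[3,1]
R10: Y=0.09346 on G[1,0]
R11: Y=0.0001185 on G[5,0]
R12: Y=0.09524 on G[2,5]
R13: Y=0.007299 on G[0,2]
R14: Y=0.01010 on G[3,0]
R15: Y=0.008696 on G[1,2]
R16: Y=0.004367 on G[0,5]
R17: Y=0.0002577 on G[4,0]
R18: Y=0.1953 on G[3,2]
R19: Y=0.03906 on G[3,5]
Itest: z[4]−=0.269, z[2]+=0.269
solve → V1=0.07956, V2=1.103, V3=0.9154, V4=-4.985, V5=0.5178

R_eq = 22.63 Ω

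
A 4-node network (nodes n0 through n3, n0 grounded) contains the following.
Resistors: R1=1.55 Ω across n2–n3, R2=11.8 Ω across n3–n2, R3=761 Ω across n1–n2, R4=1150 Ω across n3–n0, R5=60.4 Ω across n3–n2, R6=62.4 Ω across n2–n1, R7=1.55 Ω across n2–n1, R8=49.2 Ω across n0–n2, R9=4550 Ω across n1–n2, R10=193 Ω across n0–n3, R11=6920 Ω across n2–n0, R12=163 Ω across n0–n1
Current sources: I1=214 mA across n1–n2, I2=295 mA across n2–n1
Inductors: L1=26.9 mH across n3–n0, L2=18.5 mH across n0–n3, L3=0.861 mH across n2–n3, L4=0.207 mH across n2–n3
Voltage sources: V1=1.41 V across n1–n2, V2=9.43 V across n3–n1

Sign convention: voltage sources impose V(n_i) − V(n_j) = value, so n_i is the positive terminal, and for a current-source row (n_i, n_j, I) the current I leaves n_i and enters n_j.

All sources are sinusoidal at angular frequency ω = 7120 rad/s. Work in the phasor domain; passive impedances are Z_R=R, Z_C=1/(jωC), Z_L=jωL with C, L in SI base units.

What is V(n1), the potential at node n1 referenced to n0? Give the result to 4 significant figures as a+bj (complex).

-2.006+2.913j V

MNA unknowns: 3 node voltages V₁..V_3 plus 2 source currents (V1, V2)
R1: Y=0.6452+0.000j on G[2,3]
I1: z[1]−=0.214, z[2]+=0.214
R2: Y=0.08475+0.000j on G[3,2]
R3: Y=0.001314+0.000j on G[1,2]
R4: Y=0.0008696+0.000j on G[3,0]
L1: Y=0.000-0.005221j on G[3,0]
R5: Y=0.01656+0.000j on G[3,2]
R6: Y=0.01603+0.000j on G[2,1]
L2: Y=0.000-0.007592j on G[0,3]
R7: Y=0.6452+0.000j on G[2,1]
R8: Y=0.02033+0.000j on G[0,2]
R9: Y=0.0002198+0.000j on G[1,2]
L3: Y=0.000-0.1631j on G[2,3]
I2: z[2]−=0.295, z[1]+=0.295
R10: Y=0.005181+0.000j on G[0,3]
R11: Y=0.0001445+0.000j on G[2,0]
L4: Y=0.000-0.6785j on G[2,3]
R12: Y=0.006135+0.000j on G[0,1]
V1: row V1−V2=1.41, i_V1 at 1,2
V2: row V3−V1=9.43, i_V2 at 3,1
solve → V1=-2.006+2.913j, V2=-3.416+2.913j, V3=7.424+2.913j
aux → i_V1=-9.015+9.183j, i_V2=-8.174+9.201j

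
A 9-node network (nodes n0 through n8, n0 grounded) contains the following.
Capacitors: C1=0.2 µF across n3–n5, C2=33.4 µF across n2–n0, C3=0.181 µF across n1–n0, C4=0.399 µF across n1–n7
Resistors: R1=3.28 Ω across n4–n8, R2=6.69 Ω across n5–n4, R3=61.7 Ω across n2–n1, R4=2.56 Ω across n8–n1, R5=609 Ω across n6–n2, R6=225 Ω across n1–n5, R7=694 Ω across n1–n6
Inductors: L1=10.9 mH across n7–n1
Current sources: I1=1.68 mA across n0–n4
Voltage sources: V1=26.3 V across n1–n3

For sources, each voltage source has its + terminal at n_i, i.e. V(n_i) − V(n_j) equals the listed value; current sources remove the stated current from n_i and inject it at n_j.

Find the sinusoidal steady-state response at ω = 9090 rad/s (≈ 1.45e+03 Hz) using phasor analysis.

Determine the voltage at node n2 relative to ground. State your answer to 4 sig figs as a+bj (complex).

MNA unknowns: 8 node voltages V₁..V_8 plus 1 source current (V1)
C1: Y=0.000+0.001818j on G[3,5]
C2: Y=0.000+0.3036j on G[2,0]
R1: Y=0.3049+0.000j on G[4,8]
R2: Y=0.1495+0.000j on G[5,4]
L1: Y=0.000-0.01009j on G[7,1]
R3: Y=0.01621+0.000j on G[2,1]
R4: Y=0.3906+0.000j on G[8,1]
C3: Y=0.000+0.001645j on G[1,0]
R5: Y=0.001642+0.000j on G[6,2]
R6: Y=0.004444+0.000j on G[1,5]
R7: Y=0.001441+0.000j on G[1,6]
I1: z[0]−=0.00168, z[4]+=0.00168
C4: Y=0.000+0.003627j on G[1,7]
V1: row V1−V3=26.3, i_V1 at 1,3
solve → V1=0.09700-0.01486j, V2=-0.0005257-0.005453j, V3=-26.20-0.01486j, V4=0.1009-0.2793j, V5=0.09405-0.5823j, V6=0.04506-0.009847j, V7=0.09700-0.01486j, V8=0.09870-0.1308j
aux → i_V1=-0.001032-0.04781j

-0.0005257-0.005453j V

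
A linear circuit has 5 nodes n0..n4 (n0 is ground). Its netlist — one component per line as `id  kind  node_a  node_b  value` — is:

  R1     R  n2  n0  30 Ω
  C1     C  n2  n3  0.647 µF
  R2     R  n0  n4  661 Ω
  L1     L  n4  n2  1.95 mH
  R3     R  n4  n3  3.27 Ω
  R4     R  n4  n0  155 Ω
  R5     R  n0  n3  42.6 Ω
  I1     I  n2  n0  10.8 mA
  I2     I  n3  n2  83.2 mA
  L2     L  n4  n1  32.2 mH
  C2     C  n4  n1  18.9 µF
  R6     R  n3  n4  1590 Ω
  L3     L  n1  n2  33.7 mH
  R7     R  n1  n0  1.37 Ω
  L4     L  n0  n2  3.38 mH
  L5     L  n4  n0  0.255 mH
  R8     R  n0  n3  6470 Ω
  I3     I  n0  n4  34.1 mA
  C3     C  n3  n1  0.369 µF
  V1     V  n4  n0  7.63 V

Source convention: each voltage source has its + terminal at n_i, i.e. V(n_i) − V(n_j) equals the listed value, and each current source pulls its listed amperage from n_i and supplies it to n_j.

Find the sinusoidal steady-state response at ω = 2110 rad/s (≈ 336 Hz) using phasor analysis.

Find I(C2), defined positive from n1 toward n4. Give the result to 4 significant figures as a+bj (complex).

MNA unknowns: 4 node voltages V₁..V_4 plus 1 source current (V1)
R1: Y=0.03333+0.000j on G[2,0]
C1: Y=0.000+0.001365j on G[2,3]
R2: Y=0.001513+0.000j on G[0,4]
L1: Y=0.000-0.2430j on G[4,2]
R3: Y=0.3058+0.000j on G[4,3]
R4: Y=0.006452+0.000j on G[4,0]
R5: Y=0.02347+0.000j on G[0,3]
I1: z[2]−=0.0108, z[0]+=0.0108
I2: z[3]−=0.0832, z[2]+=0.0832
L2: Y=0.000-0.01472j on G[4,1]
C2: Y=0.000+0.03988j on G[4,1]
R6: Y=0.0006289+0.000j on G[3,4]
L3: Y=0.000-0.01406j on G[1,2]
R7: Y=0.7299+0.000j on G[1,0]
L4: Y=0.000-0.1402j on G[0,2]
L5: Y=0.000-1.859j on G[4,0]
R8: Y=0.0001546+0.000j on G[0,3]
I3: z[0]−=0.0341, z[4]+=0.0341
C3: Y=0.000+0.0007786j on G[3,1]
V1: row V4−V0=7.63, i_V1 at 4,0
solve → V1=-0.0009127+0.1809j, V2=4.643-0.2015j, V3=6.832-0.02517j, V4=7.630+0.000j
aux → i_V1=-0.3247+14.71j

-0.007212-0.3043j A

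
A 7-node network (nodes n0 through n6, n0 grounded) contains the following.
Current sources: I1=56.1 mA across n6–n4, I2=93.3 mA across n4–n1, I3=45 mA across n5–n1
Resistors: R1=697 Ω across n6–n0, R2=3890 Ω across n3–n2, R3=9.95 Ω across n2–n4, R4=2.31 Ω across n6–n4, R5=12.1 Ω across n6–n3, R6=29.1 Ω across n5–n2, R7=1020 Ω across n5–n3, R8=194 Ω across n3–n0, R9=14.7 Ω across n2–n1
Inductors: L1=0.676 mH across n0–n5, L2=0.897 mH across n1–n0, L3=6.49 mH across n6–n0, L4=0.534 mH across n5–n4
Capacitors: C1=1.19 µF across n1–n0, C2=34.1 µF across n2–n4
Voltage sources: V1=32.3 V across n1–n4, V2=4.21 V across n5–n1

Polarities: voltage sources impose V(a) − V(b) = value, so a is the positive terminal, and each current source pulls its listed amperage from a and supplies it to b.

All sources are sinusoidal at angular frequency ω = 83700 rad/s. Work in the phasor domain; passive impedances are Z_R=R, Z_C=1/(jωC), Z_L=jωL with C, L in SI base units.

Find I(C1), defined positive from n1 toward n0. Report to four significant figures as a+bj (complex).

0.2916+0.05176j A

MNA unknowns: 6 node voltages V₁..V_6 plus 2 source currents (V1, V2)
I1: z[6]−=0.0561, z[4]+=0.0561
R1: Y=0.001435+0.000j on G[6,0]
R2: Y=0.0002571+0.000j on G[3,2]
L1: Y=0.000-0.01767j on G[0,5]
C1: Y=0.000+0.09960j on G[1,0]
I2: z[4]−=0.0933, z[1]+=0.0933
L2: Y=0.000-0.01332j on G[1,0]
L3: Y=0.000-0.001841j on G[6,0]
R3: Y=0.1005+0.000j on G[2,4]
L4: Y=0.000-0.02237j on G[5,4]
R4: Y=0.4329+0.000j on G[6,4]
C2: Y=0.000+2.854j on G[2,4]
R5: Y=0.08264+0.000j on G[6,3]
R6: Y=0.03436+0.000j on G[5,2]
R7: Y=0.0009804+0.000j on G[5,3]
R8: Y=0.005155+0.000j on G[3,0]
R9: Y=0.06803+0.000j on G[2,1]
I3: z[5]−=0.045, z[1]+=0.045
V1: row V1−V4=32.3, i_V1 at 1,4
V2: row V5−V1=4.21, i_V2 at 5,1
solve → V1=0.5197-2.928j, V2=-31.69-4.131j, V3=-29.16-2.846j, V4=-31.78-2.928j, V5=4.730-2.928j, V6=-31.37-3.018j
aux → i_V1=-3.584+0.7325j, i_V2=-1.278+0.8592j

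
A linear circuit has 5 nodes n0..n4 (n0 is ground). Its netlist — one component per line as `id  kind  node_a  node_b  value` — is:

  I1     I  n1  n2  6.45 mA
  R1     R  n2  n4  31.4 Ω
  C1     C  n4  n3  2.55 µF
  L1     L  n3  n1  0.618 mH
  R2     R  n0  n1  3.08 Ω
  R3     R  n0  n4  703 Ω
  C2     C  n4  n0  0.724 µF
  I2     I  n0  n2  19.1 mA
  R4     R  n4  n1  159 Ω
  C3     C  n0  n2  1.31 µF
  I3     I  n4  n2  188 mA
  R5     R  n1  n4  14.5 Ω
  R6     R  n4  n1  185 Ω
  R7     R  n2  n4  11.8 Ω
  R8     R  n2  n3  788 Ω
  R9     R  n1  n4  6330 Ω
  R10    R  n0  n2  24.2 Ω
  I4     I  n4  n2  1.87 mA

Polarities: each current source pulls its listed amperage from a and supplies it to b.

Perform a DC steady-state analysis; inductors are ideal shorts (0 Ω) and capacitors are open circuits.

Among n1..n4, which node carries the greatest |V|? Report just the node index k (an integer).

2

MNA unknowns: 4 node voltages V₁..V_4 plus 1 source current (L1)
I1: z[1]−=0.00645, z[2]+=0.00645
R1: Y=0.03185 on G[2,4]
C1: Y=0.000 on G[4,3]
L1: row V3−V1=0, i_L1 at 3,1
R2: Y=0.3247 on G[0,1]
R3: Y=0.001422 on G[0,4]
C2: Y=0.000 on G[4,0]
I2: z[0]−=0.0191, z[2]+=0.0191
R4: Y=0.006289 on G[4,1]
C3: Y=0.000 on G[0,2]
I3: z[4]−=0.188, z[2]+=0.188
R5: Y=0.06897 on G[1,4]
R6: Y=0.005405 on G[4,1]
R7: Y=0.08475 on G[2,4]
R8: Y=0.001269 on G[2,3]
R9: Y=0.0001580 on G[1,4]
R10: Y=0.04132 on G[0,2]
I4: z[4]−=0.00187, z[2]+=0.00187
solve → V1=-0.08008, V2=1.103, V3=-0.08008, V4=-0.3406
aux → i_L1=0.001502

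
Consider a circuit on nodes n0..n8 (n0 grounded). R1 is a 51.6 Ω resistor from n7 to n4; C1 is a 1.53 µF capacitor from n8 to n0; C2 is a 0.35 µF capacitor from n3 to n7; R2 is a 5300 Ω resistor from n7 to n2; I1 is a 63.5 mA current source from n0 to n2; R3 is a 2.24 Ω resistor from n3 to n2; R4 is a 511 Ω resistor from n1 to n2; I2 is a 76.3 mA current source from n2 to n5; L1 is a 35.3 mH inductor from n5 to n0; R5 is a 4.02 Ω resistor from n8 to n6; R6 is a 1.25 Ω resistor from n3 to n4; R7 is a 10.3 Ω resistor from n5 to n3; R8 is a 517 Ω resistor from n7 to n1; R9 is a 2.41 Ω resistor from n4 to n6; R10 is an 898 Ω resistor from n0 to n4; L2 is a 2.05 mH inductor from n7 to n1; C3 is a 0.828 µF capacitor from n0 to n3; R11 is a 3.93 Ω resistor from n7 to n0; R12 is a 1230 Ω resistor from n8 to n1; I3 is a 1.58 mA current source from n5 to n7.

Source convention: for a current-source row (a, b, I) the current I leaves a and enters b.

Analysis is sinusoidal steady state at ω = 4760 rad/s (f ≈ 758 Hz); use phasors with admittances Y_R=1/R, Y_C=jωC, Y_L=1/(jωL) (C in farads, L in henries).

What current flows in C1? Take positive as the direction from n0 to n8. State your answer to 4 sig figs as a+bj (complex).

MNA unknowns: 8 node voltages V₁..V_8
R1: Y=0.01938+0.000j on G[7,4]
C1: Y=0.000+0.007283j on G[8,0]
C2: Y=0.000+0.001666j on G[3,7]
R2: Y=0.0001887+0.000j on G[7,2]
I1: z[0]−=0.0635, z[2]+=0.0635
R3: Y=0.4464+0.000j on G[3,2]
R4: Y=0.001957+0.000j on G[1,2]
I2: z[2]−=0.0763, z[5]+=0.0763
L1: Y=0.000-0.005951j on G[5,0]
R5: Y=0.2488+0.000j on G[8,6]
R6: Y=0.8000+0.000j on G[3,4]
R7: Y=0.09709+0.000j on G[5,3]
R8: Y=0.001934+0.000j on G[7,1]
R9: Y=0.4149+0.000j on G[4,6]
R10: Y=0.001114+0.000j on G[0,4]
L2: Y=0.000-0.1025j on G[7,1]
C3: Y=0.000+0.003941j on G[0,3]
R11: Y=0.2545+0.000j on G[7,0]
R12: Y=0.0008130+0.000j on G[8,1]
I3: z[5]−=0.00158, z[7]+=0.00158
solve → V1=0.2361+0.03260j, V2=2.626-0.5451j, V3=2.666-0.5478j, V4=2.597-0.5568j, V5=3.457-0.3359j, V6=2.580-0.6003j, V7=0.2183-0.03109j, V8=2.553-0.6727j

-0.004899-0.01859j A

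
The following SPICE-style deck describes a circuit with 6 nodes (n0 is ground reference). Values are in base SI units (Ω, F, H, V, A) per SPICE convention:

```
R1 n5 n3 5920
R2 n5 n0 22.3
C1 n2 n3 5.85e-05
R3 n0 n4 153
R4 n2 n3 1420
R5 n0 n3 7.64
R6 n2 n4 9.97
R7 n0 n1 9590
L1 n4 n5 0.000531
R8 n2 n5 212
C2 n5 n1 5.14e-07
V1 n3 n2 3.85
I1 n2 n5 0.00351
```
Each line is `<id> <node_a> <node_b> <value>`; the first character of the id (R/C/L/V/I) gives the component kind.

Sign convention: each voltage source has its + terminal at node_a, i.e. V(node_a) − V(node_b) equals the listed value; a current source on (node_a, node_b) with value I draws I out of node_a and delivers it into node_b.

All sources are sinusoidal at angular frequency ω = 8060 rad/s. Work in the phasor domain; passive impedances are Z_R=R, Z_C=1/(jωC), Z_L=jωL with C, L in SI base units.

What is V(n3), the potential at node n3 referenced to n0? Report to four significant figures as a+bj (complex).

Element admittances at ω=8060 rad/s:
  Y(R1) = 0.0001689+0.000j S between n5,n3
  Y(R2) = 0.04484+0.000j S between n5,n0
  Y(C1) = 0.000+0.4715j S between n2,n3
  Y(R3) = 0.006536+0.000j S between n0,n4
  Y(R4) = 0.0007042+0.000j S between n2,n3
  Y(R5) = 0.1309+0.000j S between n0,n3
  Y(R6) = 0.1003+0.000j S between n2,n4
  Y(R7) = 0.0001043+0.000j S between n0,n1
  Y(L1) = 0.000-0.2337j S between n4,n5
  Y(R8) = 0.004717+0.000j S between n2,n5
  Y(C2) = 0.000+0.004143j S between n5,n1
  V1: constraint V(n3)−V(n2) = 3.85
  I1: injects 0.00351 A into n5 (from n2)
Assemble and solve the 6×6 MNA system:
  V(n1)=-2.001+0.1646j  V(n2)=-3.062-0.06555j  V(n3)=0.7879-0.06555j  V(n4)=-2.044-0.1648j  V(n5)=-1.997+0.2150j
  i(V1)=-0.1063-1.807j

0.7879-0.06555j V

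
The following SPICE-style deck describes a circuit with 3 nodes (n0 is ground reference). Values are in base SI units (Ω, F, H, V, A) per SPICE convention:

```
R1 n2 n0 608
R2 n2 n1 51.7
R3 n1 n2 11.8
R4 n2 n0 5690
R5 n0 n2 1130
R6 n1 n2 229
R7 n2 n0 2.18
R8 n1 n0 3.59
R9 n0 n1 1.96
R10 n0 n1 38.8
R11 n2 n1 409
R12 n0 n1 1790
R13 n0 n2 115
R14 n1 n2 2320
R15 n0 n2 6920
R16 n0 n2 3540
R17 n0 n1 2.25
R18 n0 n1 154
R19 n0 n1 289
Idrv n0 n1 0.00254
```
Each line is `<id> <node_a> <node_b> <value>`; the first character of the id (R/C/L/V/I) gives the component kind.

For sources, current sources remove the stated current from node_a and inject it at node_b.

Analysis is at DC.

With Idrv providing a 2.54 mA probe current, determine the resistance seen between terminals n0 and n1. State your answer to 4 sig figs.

R_eq = 0.7356 Ω

Element admittances at DC:
  Y(R1) = 0.001645 S between n2,n0
  Y(R2) = 0.01934 S between n2,n1
  Y(R3) = 0.08475 S between n1,n2
  Y(R4) = 0.0001757 S between n2,n0
  Y(R5) = 0.0008850 S between n0,n2
  Y(R6) = 0.004367 S between n1,n2
  Y(R7) = 0.4587 S between n2,n0
  Y(R8) = 0.2786 S between n1,n0
  Y(R9) = 0.5102 S between n0,n1
  Y(R10) = 0.02577 S between n0,n1
  Y(R11) = 0.002445 S between n2,n1
  Y(R12) = 0.0005587 S between n0,n1
  Y(R13) = 0.008696 S between n0,n2
  Y(R14) = 0.0004310 S between n1,n2
  Y(R15) = 0.0001445 S between n0,n2
  Y(R16) = 0.0002825 S between n0,n2
  Y(R17) = 0.4444 S between n0,n1
  Y(R18) = 0.006494 S between n0,n1
  Y(R19) = 0.003460 S between n0,n1
  Idrv: injects 0.00254 A into n1 (from n0)
Assemble and solve the 2×2 MNA system:
  V(n1)=0.001868  V(n2)=0.0003575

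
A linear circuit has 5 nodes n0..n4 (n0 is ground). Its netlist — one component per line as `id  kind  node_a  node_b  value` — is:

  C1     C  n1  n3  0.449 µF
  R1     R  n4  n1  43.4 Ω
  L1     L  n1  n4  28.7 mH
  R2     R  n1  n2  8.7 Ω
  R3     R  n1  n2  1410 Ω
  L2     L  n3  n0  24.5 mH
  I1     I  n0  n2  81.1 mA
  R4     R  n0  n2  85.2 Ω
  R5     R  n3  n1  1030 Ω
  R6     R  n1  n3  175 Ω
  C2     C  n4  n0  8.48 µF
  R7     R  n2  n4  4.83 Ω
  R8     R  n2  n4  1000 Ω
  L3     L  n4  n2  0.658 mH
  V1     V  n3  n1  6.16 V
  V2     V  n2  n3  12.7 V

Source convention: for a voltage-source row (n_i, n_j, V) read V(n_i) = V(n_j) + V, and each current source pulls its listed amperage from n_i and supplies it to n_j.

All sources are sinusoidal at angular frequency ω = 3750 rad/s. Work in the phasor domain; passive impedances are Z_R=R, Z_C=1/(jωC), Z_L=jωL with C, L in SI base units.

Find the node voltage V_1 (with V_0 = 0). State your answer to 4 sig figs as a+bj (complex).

-21.42-4.117j V

MNA unknowns: 4 node voltages V₁..V_4 plus 2 source currents (V1, V2)
C1: Y=0.000+0.001684j on G[1,3]
R1: Y=0.02304+0.000j on G[4,1]
L1: Y=0.000-0.009292j on G[1,4]
R2: Y=0.1149+0.000j on G[1,2]
R3: Y=0.0007092+0.000j on G[1,2]
L2: Y=0.000-0.01088j on G[3,0]
I1: z[0]−=0.0811, z[2]+=0.0811
R4: Y=0.01174+0.000j on G[0,2]
R5: Y=0.0009709+0.000j on G[3,1]
R6: Y=0.005714+0.000j on G[1,3]
C2: Y=0.000+0.03180j on G[4,0]
R7: Y=0.2070+0.000j on G[2,4]
R8: Y=0.001000+0.000j on G[2,4]
L3: Y=0.000-0.4053j on G[4,2]
V1: row V3−V1=6.16, i_V1 at 3,1
V2: row V2−V3=12.7, i_V2 at 2,3
solve → V1=-21.42-4.117j, V2=-2.558-4.117j, V3=-15.26-4.117j, V4=-3.703-4.904j
aux → i_V1=-2.623+0.1723j, i_V2=-2.627+0.3488j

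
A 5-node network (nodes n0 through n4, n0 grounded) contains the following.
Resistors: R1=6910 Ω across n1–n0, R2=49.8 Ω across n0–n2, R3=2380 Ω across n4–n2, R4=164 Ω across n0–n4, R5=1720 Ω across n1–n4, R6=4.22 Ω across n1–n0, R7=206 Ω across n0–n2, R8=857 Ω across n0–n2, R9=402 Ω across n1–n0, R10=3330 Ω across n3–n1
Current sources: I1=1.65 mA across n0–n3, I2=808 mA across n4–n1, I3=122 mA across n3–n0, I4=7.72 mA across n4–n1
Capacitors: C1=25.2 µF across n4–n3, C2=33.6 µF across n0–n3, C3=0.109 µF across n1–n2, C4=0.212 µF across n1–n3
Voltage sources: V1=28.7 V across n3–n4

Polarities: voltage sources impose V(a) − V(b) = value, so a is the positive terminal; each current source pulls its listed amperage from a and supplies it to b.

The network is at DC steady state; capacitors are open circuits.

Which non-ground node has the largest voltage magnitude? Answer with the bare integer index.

4

Element admittances at DC:
  Y(R1) = 0.0001447 S between n1,n0
  I1: injects 0.00165 A into n3 (from n0)
  Y(R2) = 0.02008 S between n0,n2
  Y(R3) = 0.0004202 S between n4,n2
  Y(C1) = 0.000 S between n4,n3
  Y(R4) = 0.006098 S between n0,n4
  Y(R5) = 0.0005814 S between n1,n4
  Y(C2) = 0.000 S between n0,n3
  Y(R6) = 0.2370 S between n1,n0
  Y(R7) = 0.004854 S between n0,n2
  Y(R8) = 0.001167 S between n0,n2
  I2: injects 0.808 A into n1 (from n4)
  Y(C3) = 0.000 S between n1,n2
  Y(C4) = 0.000 S between n1,n3
  Y(R9) = 0.002488 S between n1,n0
  I3: injects 0.122 A into n0 (from n3)
  Y(R10) = 0.0003003 S between n3,n1
  I4: injects 0.00772 A into n1 (from n4)
  V1: constraint V(n3)−V(n4) = 28.7
Assemble and solve the 5×5 MNA system:
  V(n1)=2.961  V(n2)=-2.019  V(n3)=-98.73  V(n4)=-127.4
  i(V1)=-0.08981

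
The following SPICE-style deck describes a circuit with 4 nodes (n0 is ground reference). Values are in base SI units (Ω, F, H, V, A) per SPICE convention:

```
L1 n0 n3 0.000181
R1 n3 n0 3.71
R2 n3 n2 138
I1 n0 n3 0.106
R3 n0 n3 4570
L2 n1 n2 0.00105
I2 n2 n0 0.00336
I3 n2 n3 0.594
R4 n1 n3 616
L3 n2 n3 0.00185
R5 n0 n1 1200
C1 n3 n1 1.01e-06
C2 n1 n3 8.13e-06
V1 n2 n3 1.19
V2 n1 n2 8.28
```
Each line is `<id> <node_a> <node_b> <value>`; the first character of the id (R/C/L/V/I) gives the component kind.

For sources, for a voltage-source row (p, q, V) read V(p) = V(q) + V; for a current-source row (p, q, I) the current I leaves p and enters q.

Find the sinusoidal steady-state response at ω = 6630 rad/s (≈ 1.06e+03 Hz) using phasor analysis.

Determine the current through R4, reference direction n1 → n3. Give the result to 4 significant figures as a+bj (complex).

0.01537+0.000j A

MNA unknowns: 3 node voltages V₁..V_3 plus 2 source currents (V1, V2)
L1: Y=0.000-0.8333j on G[0,3]
R1: Y=0.2695+0.000j on G[3,0]
R2: Y=0.007246+0.000j on G[3,2]
I1: z[0]−=0.106, z[3]+=0.106
R3: Y=0.0002188+0.000j on G[0,3]
L2: Y=0.000-0.1436j on G[1,2]
I2: z[2]−=0.00336, z[0]+=0.00336
I3: z[2]−=0.594, z[3]+=0.594
R4: Y=0.001623+0.000j on G[1,3]
L3: Y=0.000-0.08153j on G[2,3]
R5: Y=0.0008333+0.000j on G[0,1]
C1: Y=0.000+0.006696j on G[3,1]
C2: Y=0.000+0.05390j on G[1,3]
V1: row V2−V3=1.19, i_V1 at 2,3
V2: row V1−V2=8.28, i_V2 at 1,2
solve → V1=9.503+0.1029j, V2=1.223+0.1029j, V3=0.03340+0.1029j
aux → i_V1=-0.6293-0.4769j, i_V2=-0.02329+0.6154j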